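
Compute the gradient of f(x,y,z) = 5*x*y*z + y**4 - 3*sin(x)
(5*y*z - 3*cos(x), 5*x*z + 4*y**3, 5*x*y)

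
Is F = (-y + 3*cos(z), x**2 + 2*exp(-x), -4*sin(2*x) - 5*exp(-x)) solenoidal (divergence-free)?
Yes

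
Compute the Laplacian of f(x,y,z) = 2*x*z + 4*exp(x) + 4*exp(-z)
4*exp(x) + 4*exp(-z)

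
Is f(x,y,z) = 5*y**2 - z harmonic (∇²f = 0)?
No, ∇²f = 10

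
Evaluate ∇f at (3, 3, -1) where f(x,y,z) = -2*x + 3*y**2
(-2, 18, 0)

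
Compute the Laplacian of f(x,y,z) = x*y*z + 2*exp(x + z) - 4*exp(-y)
(4*exp(x + y + z) - 4)*exp(-y)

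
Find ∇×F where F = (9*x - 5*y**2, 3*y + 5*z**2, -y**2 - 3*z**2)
(-2*y - 10*z, 0, 10*y)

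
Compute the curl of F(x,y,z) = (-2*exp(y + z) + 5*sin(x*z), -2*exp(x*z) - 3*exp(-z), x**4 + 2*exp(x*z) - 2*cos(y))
(2*x*exp(x*z) + 2*sin(y) - 3*exp(-z), -4*x**3 + 5*x*cos(x*z) - 2*z*exp(x*z) - 2*exp(y + z), -2*z*exp(x*z) + 2*exp(y + z))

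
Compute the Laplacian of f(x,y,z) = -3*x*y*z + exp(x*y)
(x**2 + y**2)*exp(x*y)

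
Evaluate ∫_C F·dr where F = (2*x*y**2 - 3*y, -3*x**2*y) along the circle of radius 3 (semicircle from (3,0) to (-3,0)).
27*pi/2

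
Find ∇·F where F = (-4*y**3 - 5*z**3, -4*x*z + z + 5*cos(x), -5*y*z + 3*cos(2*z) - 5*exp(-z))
-5*y - 6*sin(2*z) + 5*exp(-z)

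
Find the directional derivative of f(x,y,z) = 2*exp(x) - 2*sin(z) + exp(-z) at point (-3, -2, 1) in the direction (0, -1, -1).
sqrt(2)*(1/2 + E*cos(1))*exp(-1)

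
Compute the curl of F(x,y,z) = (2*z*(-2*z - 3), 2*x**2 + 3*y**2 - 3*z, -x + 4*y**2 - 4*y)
(8*y - 1, -8*z - 5, 4*x)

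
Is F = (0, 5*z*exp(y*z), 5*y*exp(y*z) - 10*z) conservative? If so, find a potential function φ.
Yes, F is conservative. φ = -5*z**2 + 5*exp(y*z)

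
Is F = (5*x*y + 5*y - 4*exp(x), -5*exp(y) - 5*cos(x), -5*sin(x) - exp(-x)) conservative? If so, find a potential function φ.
No, ∇×F = (0, 5*cos(x) - exp(-x), -5*x + 5*sin(x) - 5) ≠ 0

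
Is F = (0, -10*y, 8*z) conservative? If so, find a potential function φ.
Yes, F is conservative. φ = -5*y**2 + 4*z**2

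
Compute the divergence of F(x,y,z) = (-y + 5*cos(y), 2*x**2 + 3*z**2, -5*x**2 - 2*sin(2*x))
0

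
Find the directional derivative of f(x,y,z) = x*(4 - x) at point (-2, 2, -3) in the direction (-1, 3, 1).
-8*sqrt(11)/11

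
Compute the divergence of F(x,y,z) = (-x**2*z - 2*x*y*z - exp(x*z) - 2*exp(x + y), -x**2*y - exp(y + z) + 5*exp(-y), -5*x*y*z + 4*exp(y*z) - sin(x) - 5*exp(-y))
((-x**2 - 5*x*y - 2*x*z - 2*y*z + 4*y*exp(y*z) - z*exp(x*z) - 2*exp(x + y) - exp(y + z))*exp(y) - 5)*exp(-y)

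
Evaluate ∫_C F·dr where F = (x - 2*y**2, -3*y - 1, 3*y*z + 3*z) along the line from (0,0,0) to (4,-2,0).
-20/3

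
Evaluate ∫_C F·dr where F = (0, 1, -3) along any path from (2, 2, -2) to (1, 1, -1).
-4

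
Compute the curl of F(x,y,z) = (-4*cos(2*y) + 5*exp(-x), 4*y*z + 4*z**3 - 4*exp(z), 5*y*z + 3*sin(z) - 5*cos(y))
(-4*y - 12*z**2 + 5*z + 4*exp(z) + 5*sin(y), 0, -8*sin(2*y))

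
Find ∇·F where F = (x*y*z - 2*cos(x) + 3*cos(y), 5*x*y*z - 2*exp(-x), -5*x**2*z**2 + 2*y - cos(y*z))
-10*x**2*z + 5*x*z + y*z + y*sin(y*z) + 2*sin(x)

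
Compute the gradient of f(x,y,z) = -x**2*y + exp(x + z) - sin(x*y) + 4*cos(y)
(-2*x*y - y*cos(x*y) + exp(x + z), -x**2 - x*cos(x*y) - 4*sin(y), exp(x + z))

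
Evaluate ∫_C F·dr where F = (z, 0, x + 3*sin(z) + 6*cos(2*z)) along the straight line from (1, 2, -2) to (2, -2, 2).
6*sin(4) + 6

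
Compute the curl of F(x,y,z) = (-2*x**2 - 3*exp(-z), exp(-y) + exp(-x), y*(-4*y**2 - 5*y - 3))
(-12*y**2 - 10*y - 3, 3*exp(-z), -exp(-x))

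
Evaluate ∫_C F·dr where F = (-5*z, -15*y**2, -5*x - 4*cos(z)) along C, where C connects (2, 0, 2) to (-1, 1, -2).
5 + 8*sin(2)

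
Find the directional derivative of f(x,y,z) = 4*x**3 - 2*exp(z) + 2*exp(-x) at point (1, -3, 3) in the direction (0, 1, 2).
-4*sqrt(5)*exp(3)/5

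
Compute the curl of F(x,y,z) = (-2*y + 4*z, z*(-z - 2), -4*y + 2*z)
(2*z - 2, 4, 2)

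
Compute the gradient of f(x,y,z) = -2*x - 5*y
(-2, -5, 0)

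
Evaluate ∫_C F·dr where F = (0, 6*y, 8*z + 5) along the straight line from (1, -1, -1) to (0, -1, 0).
1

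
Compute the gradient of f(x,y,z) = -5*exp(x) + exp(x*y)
(y*exp(x*y) - 5*exp(x), x*exp(x*y), 0)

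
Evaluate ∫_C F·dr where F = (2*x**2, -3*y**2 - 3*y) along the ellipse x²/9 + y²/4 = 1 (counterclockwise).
0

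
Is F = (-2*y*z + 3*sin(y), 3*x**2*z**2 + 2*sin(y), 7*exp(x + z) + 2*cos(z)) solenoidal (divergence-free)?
No, ∇·F = 7*exp(x + z) - 2*sin(z) + 2*cos(y)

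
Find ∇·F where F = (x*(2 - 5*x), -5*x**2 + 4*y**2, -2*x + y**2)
-10*x + 8*y + 2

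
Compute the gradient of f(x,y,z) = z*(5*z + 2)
(0, 0, 10*z + 2)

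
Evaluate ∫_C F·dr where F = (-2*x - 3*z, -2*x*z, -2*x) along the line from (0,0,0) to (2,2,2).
-58/3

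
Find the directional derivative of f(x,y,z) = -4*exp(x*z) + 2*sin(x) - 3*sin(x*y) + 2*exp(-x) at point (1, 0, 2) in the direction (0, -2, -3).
6*sqrt(13)*(1 + 2*exp(2))/13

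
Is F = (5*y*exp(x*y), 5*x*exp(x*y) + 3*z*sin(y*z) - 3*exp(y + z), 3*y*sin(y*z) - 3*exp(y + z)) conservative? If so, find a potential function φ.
Yes, F is conservative. φ = 5*exp(x*y) - 3*exp(y + z) - 3*cos(y*z)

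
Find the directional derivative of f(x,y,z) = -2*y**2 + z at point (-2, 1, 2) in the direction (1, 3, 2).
-5*sqrt(14)/7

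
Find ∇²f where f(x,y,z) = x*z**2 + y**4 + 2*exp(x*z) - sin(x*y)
x**2*sin(x*y) + 2*x*(x*exp(x*z) + 1) + y**2*sin(x*y) + 12*y**2 + 2*z**2*exp(x*z)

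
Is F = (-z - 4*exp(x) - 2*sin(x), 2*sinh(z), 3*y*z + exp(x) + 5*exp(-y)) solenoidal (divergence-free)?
No, ∇·F = 3*y - 4*exp(x) - 2*cos(x)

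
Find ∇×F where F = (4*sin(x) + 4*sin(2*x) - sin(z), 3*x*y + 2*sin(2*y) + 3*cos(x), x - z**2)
(0, -cos(z) - 1, 3*y - 3*sin(x))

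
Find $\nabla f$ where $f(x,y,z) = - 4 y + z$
(0, -4, 1)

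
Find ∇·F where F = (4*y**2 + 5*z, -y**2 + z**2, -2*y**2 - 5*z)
-2*y - 5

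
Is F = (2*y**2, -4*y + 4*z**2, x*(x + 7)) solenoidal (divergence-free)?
No, ∇·F = -4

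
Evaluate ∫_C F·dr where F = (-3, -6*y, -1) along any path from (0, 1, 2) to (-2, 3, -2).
-14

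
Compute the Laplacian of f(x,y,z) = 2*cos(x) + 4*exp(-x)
-2*cos(x) + 4*exp(-x)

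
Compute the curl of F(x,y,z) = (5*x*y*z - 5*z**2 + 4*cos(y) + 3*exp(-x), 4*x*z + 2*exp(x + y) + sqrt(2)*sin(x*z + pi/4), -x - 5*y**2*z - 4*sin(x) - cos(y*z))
(-sqrt(2)*x*cos(x*z + pi/4) - 4*x - 10*y*z + z*sin(y*z), 5*x*y - 10*z + 4*cos(x) + 1, -5*x*z + sqrt(2)*z*cos(x*z + pi/4) + 4*z + 2*exp(x + y) + 4*sin(y))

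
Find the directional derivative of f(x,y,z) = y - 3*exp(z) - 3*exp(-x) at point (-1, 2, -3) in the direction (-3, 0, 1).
3*sqrt(10)*(-3*exp(4) - 1)*exp(-3)/10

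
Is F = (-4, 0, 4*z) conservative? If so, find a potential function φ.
Yes, F is conservative. φ = -4*x + 2*z**2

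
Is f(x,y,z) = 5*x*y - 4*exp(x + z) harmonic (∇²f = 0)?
No, ∇²f = -8*exp(x + z)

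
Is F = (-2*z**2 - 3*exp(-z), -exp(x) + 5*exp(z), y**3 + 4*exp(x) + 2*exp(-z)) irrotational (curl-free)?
No, ∇×F = (3*y**2 - 5*exp(z), -4*z - 4*exp(x) + 3*exp(-z), -exp(x))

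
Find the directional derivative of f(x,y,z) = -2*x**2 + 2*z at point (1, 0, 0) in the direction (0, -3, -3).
-sqrt(2)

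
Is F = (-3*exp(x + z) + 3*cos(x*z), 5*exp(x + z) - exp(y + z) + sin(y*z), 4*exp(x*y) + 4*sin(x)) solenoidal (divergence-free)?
No, ∇·F = -3*z*sin(x*z) + z*cos(y*z) - 3*exp(x + z) - exp(y + z)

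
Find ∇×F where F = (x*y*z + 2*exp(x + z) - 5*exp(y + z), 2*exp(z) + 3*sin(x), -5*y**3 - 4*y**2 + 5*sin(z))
(-15*y**2 - 8*y - 2*exp(z), x*y + 2*exp(x + z) - 5*exp(y + z), -x*z + 5*exp(y + z) + 3*cos(x))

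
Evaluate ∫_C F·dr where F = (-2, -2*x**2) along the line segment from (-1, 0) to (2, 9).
-24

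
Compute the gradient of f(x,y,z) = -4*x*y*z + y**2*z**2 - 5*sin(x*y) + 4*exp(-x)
(-4*y*z - 5*y*cos(x*y) - 4*exp(-x), -4*x*z - 5*x*cos(x*y) + 2*y*z**2, 2*y*(-2*x + y*z))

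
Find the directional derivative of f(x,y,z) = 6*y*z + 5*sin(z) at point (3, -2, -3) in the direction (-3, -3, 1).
sqrt(19)*(5*cos(3) + 42)/19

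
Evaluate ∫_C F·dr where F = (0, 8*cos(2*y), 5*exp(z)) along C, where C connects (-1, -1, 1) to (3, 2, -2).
-5*E + 4*sin(4) + 5*exp(-2) + 4*sin(2)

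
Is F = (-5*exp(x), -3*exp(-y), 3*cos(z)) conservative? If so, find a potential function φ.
Yes, F is conservative. φ = -5*exp(x) + 3*sin(z) + 3*exp(-y)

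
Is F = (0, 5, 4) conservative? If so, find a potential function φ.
Yes, F is conservative. φ = 5*y + 4*z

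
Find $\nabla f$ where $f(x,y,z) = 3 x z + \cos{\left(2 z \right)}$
(3*z, 0, 3*x - 2*sin(2*z))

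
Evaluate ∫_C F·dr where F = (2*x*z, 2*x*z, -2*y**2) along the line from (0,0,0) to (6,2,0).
0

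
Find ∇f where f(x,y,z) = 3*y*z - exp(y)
(0, 3*z - exp(y), 3*y)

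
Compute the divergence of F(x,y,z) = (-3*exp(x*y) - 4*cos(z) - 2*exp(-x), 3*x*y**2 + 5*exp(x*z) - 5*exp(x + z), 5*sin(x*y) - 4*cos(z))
6*x*y - 3*y*exp(x*y) + 4*sin(z) + 2*exp(-x)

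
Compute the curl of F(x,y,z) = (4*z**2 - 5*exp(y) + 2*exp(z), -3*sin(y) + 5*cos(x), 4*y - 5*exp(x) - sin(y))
(4 - cos(y), 8*z + 5*exp(x) + 2*exp(z), 5*exp(y) - 5*sin(x))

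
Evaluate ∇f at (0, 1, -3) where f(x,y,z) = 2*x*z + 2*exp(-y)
(-6, -2*exp(-1), 0)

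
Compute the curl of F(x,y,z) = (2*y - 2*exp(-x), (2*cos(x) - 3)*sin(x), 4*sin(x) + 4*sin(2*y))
(8*cos(2*y), -4*cos(x), -4*sin(x)**2 - 3*cos(x))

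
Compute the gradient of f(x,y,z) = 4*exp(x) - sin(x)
(4*exp(x) - cos(x), 0, 0)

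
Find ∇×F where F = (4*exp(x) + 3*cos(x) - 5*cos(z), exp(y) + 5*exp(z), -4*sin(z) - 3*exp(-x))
(-5*exp(z), 5*sin(z) - 3*exp(-x), 0)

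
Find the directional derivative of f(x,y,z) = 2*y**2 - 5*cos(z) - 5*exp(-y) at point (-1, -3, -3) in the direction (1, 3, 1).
sqrt(11)*(-36 - 5*sin(3) + 15*exp(3))/11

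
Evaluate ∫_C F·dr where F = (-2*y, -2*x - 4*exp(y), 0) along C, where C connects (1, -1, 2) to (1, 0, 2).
-6 + 4*exp(-1)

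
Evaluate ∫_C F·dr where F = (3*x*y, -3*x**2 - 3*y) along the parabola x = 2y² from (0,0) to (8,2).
354/5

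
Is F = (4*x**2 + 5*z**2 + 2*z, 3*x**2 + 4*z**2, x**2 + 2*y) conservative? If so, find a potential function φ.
No, ∇×F = (2 - 8*z, -2*x + 10*z + 2, 6*x) ≠ 0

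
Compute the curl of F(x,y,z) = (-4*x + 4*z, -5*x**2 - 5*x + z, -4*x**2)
(-1, 8*x + 4, -10*x - 5)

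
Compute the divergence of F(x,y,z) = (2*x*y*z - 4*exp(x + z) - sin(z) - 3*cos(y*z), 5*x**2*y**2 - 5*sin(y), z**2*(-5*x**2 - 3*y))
10*x**2*y - 10*x**2*z - 4*y*z - 4*exp(x + z) - 5*cos(y)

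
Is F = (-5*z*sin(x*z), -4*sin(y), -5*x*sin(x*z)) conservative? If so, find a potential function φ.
Yes, F is conservative. φ = 4*cos(y) + 5*cos(x*z)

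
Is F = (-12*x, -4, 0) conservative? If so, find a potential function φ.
Yes, F is conservative. φ = -6*x**2 - 4*y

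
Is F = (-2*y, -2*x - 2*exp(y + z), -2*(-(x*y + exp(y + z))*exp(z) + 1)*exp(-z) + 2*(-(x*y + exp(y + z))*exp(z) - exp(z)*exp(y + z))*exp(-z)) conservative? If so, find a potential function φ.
Yes, F is conservative. φ = 2*(-(x*y + exp(y + z))*exp(z) + 1)*exp(-z)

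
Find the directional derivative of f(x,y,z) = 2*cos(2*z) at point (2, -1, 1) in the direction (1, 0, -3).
6*sqrt(10)*sin(2)/5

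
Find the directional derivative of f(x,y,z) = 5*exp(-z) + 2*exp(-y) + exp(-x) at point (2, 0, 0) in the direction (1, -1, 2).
sqrt(6)*(-8*exp(2) - 1)*exp(-2)/6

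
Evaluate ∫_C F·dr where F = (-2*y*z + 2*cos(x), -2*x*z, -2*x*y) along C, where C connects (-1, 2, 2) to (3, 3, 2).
-44 + 2*sin(3) + 2*sin(1)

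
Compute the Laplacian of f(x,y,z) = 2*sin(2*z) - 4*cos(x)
-8*sin(2*z) + 4*cos(x)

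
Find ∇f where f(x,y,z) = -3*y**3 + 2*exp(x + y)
(2*exp(x + y), -9*y**2 + 2*exp(x + y), 0)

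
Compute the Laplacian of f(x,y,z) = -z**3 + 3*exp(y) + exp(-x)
-6*z + 3*exp(y) + exp(-x)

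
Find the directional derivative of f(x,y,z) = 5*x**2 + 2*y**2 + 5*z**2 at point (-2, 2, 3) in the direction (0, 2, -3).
-74*sqrt(13)/13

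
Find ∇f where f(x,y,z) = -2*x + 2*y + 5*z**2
(-2, 2, 10*z)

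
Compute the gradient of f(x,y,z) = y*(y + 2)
(0, 2*y + 2, 0)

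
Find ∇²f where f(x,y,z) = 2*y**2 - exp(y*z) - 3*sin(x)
-y**2*exp(y*z) - z**2*exp(y*z) + 3*sin(x) + 4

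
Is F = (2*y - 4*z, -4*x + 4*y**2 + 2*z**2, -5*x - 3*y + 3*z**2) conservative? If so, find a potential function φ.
No, ∇×F = (-4*z - 3, 1, -6) ≠ 0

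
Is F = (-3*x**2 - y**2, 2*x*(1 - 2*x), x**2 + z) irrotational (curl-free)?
No, ∇×F = (0, -2*x, -8*x + 2*y + 2)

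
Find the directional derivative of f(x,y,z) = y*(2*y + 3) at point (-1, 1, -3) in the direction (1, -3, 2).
-3*sqrt(14)/2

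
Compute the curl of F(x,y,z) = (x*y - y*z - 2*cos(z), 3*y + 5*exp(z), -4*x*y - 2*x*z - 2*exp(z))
(-4*x - 5*exp(z), 3*y + 2*z + 2*sin(z), -x + z)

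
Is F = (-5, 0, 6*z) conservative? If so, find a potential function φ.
Yes, F is conservative. φ = -5*x + 3*z**2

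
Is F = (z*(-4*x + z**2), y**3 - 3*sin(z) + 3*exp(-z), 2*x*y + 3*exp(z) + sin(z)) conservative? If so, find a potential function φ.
No, ∇×F = (2*x + 3*cos(z) + 3*exp(-z), -4*x - 2*y + 3*z**2, 0) ≠ 0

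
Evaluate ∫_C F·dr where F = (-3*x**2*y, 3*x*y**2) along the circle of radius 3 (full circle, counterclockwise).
243*pi/2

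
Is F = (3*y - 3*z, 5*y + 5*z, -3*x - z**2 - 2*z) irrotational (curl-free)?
No, ∇×F = (-5, 0, -3)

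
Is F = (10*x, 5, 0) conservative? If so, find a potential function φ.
Yes, F is conservative. φ = 5*x**2 + 5*y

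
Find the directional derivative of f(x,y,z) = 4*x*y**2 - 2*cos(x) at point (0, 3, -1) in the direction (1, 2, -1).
6*sqrt(6)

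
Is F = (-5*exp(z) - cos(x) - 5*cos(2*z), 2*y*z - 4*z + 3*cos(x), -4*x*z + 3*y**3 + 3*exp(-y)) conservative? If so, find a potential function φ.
No, ∇×F = (9*y**2 - 2*y + 4 - 3*exp(-y), 4*z - 5*exp(z) + 10*sin(2*z), -3*sin(x)) ≠ 0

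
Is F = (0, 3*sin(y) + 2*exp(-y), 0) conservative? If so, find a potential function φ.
Yes, F is conservative. φ = -3*cos(y) - 2*exp(-y)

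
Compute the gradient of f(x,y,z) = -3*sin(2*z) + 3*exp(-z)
(0, 0, -6*cos(2*z) - 3*exp(-z))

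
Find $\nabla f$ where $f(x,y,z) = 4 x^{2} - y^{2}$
(8*x, -2*y, 0)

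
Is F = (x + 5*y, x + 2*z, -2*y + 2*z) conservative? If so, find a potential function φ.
No, ∇×F = (-4, 0, -4) ≠ 0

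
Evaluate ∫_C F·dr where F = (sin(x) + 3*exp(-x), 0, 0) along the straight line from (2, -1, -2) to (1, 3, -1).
-3*exp(-1) - cos(1) + cos(2) + 3*exp(-2)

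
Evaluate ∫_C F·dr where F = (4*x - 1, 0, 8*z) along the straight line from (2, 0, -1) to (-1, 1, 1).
-3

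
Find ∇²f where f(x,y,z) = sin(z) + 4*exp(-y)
-sin(z) + 4*exp(-y)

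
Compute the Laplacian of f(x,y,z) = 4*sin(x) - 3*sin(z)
-4*sin(x) + 3*sin(z)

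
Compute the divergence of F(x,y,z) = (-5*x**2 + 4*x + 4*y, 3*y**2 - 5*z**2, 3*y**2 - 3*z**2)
-10*x + 6*y - 6*z + 4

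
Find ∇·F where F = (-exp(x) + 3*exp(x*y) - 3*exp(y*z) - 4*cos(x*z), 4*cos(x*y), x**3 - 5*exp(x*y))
-4*x*sin(x*y) + 3*y*exp(x*y) + 4*z*sin(x*z) - exp(x)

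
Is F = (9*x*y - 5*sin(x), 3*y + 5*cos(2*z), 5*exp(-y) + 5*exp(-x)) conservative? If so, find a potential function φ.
No, ∇×F = (10*sin(2*z) - 5*exp(-y), 5*exp(-x), -9*x) ≠ 0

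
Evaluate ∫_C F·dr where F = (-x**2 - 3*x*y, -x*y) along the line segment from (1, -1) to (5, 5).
-556/3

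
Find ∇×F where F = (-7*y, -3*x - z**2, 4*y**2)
(8*y + 2*z, 0, 4)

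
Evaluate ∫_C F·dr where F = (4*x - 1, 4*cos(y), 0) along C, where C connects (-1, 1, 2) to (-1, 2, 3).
-4*sin(1) + 4*sin(2)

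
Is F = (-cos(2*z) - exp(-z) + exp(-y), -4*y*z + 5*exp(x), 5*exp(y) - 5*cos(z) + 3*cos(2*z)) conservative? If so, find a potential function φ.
No, ∇×F = (4*y + 5*exp(y), 2*sin(2*z) + exp(-z), 5*exp(x) + exp(-y)) ≠ 0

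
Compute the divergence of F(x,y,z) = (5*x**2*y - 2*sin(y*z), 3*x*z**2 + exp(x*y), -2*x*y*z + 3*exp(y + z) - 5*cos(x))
8*x*y + x*exp(x*y) + 3*exp(y + z)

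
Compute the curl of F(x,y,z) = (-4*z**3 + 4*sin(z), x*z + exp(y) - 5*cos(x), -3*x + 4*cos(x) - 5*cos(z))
(-x, -12*z**2 + 4*sin(x) + 4*cos(z) + 3, z + 5*sin(x))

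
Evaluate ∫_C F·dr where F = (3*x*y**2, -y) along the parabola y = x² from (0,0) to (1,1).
0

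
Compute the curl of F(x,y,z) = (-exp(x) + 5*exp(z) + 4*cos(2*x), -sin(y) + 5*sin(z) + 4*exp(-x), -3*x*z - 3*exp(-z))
(-5*cos(z), 3*z + 5*exp(z), -4*exp(-x))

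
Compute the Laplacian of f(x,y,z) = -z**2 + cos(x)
-cos(x) - 2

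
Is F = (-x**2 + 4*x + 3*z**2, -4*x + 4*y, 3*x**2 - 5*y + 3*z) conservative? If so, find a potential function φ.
No, ∇×F = (-5, -6*x + 6*z, -4) ≠ 0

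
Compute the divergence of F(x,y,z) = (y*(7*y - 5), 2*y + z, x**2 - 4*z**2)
2 - 8*z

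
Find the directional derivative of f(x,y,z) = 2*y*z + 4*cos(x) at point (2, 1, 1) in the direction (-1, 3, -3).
4*sqrt(19)*sin(2)/19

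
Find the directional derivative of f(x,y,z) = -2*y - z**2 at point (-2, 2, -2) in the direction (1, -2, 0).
4*sqrt(5)/5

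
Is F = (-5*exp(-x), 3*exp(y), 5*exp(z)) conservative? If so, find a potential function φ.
Yes, F is conservative. φ = 3*exp(y) + 5*exp(z) + 5*exp(-x)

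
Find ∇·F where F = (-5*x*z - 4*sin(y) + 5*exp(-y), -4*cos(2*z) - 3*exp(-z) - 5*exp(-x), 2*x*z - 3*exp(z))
2*x - 5*z - 3*exp(z)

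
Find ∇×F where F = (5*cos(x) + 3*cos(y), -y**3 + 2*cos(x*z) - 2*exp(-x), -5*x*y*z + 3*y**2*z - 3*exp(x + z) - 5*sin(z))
(-5*x*z + 2*x*sin(x*z) + 6*y*z, 5*y*z + 3*exp(x + z), -2*z*sin(x*z) + 3*sin(y) + 2*exp(-x))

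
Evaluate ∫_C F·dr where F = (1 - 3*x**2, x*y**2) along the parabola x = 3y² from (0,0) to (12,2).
-8484/5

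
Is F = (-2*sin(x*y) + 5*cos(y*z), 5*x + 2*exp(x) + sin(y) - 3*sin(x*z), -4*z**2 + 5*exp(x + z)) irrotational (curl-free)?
No, ∇×F = (3*x*cos(x*z), -5*y*sin(y*z) - 5*exp(x + z), 2*x*cos(x*y) + 5*z*sin(y*z) - 3*z*cos(x*z) + 2*exp(x) + 5)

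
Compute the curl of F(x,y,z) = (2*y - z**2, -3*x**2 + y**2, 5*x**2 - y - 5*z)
(-1, -10*x - 2*z, -6*x - 2)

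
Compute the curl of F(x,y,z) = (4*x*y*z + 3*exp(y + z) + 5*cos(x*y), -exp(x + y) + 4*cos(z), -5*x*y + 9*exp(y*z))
(-5*x + 9*z*exp(y*z) + 4*sin(z), 4*x*y + 5*y + 3*exp(y + z), -4*x*z + 5*x*sin(x*y) - exp(x + y) - 3*exp(y + z))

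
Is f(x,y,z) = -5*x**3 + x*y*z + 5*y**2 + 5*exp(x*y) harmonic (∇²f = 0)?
No, ∇²f = 5*x**2*exp(x*y) - 30*x + 5*y**2*exp(x*y) + 10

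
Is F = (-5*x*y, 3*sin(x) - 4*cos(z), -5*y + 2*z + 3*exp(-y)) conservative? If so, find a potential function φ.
No, ∇×F = (-4*sin(z) - 5 - 3*exp(-y), 0, 5*x + 3*cos(x)) ≠ 0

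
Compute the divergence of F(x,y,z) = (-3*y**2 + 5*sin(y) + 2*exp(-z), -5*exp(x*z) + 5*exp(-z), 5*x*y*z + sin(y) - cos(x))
5*x*y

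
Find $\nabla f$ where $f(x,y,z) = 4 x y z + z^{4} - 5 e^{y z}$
(4*y*z, z*(4*x - 5*exp(y*z)), 4*x*y - 5*y*exp(y*z) + 4*z**3)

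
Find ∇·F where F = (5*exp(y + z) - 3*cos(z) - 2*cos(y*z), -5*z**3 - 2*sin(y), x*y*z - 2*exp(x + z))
x*y - 2*exp(x + z) - 2*cos(y)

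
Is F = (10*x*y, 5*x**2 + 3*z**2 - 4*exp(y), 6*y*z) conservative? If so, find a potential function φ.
Yes, F is conservative. φ = 5*x**2*y + 3*y*z**2 - 4*exp(y)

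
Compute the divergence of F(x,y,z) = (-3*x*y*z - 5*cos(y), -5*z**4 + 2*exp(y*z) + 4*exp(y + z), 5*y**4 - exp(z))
-3*y*z + 2*z*exp(y*z) - exp(z) + 4*exp(y + z)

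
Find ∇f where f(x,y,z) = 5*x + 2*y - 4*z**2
(5, 2, -8*z)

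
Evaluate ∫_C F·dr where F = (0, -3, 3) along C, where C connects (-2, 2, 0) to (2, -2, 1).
15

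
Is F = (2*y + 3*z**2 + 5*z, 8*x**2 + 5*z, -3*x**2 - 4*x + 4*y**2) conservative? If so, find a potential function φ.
No, ∇×F = (8*y - 5, 6*x + 6*z + 9, 16*x - 2) ≠ 0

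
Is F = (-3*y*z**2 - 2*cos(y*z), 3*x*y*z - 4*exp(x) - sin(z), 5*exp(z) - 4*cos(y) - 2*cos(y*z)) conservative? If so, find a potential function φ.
No, ∇×F = (-3*x*y + 2*z*sin(y*z) + 4*sin(y) + cos(z), 2*y*(-3*z + sin(y*z)), 3*y*z + 3*z**2 - 2*z*sin(y*z) - 4*exp(x)) ≠ 0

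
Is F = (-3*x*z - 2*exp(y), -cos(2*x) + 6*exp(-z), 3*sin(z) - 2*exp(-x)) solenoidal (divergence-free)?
No, ∇·F = -3*z + 3*cos(z)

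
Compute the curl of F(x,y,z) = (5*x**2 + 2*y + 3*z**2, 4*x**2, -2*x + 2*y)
(2, 6*z + 2, 8*x - 2)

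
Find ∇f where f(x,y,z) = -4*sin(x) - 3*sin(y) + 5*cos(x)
(-5*sin(x) - 4*cos(x), -3*cos(y), 0)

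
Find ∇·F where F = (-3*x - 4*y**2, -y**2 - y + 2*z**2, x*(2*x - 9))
-2*y - 4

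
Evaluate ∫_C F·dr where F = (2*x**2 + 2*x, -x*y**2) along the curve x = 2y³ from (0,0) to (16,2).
8896/3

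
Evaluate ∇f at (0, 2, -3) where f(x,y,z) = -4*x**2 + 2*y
(0, 2, 0)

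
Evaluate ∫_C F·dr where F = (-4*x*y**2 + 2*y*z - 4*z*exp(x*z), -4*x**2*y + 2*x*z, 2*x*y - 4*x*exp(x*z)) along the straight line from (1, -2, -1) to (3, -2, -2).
-44 - 4*exp(-6) + 4*exp(-1)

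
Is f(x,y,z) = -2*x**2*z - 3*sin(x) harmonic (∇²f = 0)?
No, ∇²f = -4*z + 3*sin(x)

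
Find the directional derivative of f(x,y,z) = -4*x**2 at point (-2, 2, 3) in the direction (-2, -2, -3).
-32*sqrt(17)/17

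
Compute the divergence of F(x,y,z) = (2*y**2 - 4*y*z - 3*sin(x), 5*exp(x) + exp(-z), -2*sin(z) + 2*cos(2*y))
-3*cos(x) - 2*cos(z)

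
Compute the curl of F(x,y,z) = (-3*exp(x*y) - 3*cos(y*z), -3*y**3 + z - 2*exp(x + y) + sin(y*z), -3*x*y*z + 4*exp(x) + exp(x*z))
(-3*x*z - y*cos(y*z) - 1, 3*y*z + 3*y*sin(y*z) - z*exp(x*z) - 4*exp(x), 3*x*exp(x*y) - 3*z*sin(y*z) - 2*exp(x + y))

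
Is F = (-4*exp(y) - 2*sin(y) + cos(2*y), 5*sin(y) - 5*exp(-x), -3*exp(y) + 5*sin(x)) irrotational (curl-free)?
No, ∇×F = (-3*exp(y), -5*cos(x), 4*exp(y) + 2*sin(2*y) + 2*cos(y) + 5*exp(-x))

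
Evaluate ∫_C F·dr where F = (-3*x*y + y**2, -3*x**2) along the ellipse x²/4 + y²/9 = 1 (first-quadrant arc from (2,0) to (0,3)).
-24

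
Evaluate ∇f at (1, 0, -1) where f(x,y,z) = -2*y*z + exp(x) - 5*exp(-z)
(E, 2, 5*E)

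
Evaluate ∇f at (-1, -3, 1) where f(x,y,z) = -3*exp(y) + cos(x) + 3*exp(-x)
(-3*E + sin(1), -3*exp(-3), 0)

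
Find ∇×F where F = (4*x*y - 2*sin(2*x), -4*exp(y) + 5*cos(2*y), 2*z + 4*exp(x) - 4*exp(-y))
(4*exp(-y), -4*exp(x), -4*x)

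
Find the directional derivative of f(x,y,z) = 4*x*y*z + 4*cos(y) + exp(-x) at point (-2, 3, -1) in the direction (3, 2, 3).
-sqrt(22)*(8*sin(3) + 3*exp(2) + 92)/22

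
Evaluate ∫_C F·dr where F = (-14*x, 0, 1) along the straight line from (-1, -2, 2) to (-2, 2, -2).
-25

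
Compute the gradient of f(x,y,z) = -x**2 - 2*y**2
(-2*x, -4*y, 0)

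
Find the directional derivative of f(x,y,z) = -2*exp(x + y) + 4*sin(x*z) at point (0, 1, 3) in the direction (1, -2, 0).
2*sqrt(5)*(E + 6)/5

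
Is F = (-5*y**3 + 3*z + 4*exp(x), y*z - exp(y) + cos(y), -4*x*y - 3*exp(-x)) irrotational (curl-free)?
No, ∇×F = (-4*x - y, 4*y + 3 - 3*exp(-x), 15*y**2)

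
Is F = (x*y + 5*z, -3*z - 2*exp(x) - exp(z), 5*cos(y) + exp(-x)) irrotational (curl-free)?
No, ∇×F = (exp(z) - 5*sin(y) + 3, 5 + exp(-x), -x - 2*exp(x))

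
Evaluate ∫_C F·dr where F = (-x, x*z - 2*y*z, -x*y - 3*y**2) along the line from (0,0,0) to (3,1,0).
-9/2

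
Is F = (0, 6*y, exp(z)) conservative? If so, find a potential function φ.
Yes, F is conservative. φ = 3*y**2 + exp(z)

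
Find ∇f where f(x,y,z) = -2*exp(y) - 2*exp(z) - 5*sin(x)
(-5*cos(x), -2*exp(y), -2*exp(z))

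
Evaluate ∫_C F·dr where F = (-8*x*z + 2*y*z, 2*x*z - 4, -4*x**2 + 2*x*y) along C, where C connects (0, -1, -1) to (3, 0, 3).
-112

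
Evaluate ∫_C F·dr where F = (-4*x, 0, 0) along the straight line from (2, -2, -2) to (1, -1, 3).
6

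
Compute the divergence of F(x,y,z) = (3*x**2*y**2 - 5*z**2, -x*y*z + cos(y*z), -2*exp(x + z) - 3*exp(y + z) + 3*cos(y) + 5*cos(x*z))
6*x*y**2 - x*z - 5*x*sin(x*z) - z*sin(y*z) - 2*exp(x + z) - 3*exp(y + z)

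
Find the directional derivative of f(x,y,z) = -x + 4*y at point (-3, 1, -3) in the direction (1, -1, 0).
-5*sqrt(2)/2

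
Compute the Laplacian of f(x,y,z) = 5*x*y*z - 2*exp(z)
-2*exp(z)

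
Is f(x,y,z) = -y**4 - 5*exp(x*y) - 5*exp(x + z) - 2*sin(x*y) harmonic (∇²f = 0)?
No, ∇²f = -5*x**2*exp(x*y) + 2*x**2*sin(x*y) - 5*y**2*exp(x*y) + 2*y**2*sin(x*y) - 12*y**2 - 10*exp(x + z)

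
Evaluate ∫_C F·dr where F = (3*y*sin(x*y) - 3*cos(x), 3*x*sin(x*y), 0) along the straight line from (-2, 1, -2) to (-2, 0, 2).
-3 + 3*cos(2)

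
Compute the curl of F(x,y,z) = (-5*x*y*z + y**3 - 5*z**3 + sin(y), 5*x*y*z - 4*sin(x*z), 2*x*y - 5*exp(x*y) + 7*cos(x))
(x*(-5*y - 5*exp(x*y) + 4*cos(x*z) + 2), -5*x*y + 5*y*exp(x*y) - 2*y - 15*z**2 + 7*sin(x), 5*x*z - 3*y**2 + 5*y*z - 4*z*cos(x*z) - cos(y))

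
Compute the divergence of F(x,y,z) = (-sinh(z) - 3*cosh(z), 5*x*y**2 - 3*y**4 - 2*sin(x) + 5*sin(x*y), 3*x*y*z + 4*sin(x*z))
13*x*y + 5*x*cos(x*y) + 4*x*cos(x*z) - 12*y**3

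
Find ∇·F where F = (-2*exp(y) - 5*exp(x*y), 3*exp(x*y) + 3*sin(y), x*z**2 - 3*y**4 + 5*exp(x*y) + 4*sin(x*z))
2*x*z + 3*x*exp(x*y) + 4*x*cos(x*z) - 5*y*exp(x*y) + 3*cos(y)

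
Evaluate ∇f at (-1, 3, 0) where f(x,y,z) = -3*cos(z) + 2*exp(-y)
(0, -2*exp(-3), 0)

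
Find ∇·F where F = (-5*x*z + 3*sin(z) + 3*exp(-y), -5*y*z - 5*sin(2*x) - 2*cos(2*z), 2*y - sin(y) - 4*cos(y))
-10*z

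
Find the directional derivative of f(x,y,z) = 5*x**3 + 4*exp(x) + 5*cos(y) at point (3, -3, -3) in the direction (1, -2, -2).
-10*sin(3)/3 + 4*exp(3)/3 + 45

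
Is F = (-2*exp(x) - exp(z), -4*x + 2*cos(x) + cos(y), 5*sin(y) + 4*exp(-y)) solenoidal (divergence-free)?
No, ∇·F = -2*exp(x) - sin(y)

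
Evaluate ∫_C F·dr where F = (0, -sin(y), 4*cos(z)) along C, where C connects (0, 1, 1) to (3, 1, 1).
0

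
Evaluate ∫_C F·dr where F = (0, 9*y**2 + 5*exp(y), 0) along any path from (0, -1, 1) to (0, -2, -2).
-21 - 5*exp(-1) + 5*exp(-2)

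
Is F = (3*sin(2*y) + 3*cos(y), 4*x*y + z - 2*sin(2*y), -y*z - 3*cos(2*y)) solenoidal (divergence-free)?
No, ∇·F = 4*x - y - 4*cos(2*y)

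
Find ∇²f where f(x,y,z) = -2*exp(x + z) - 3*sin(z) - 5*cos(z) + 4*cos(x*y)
-4*x**2*cos(x*y) - 4*y**2*cos(x*y) - 4*exp(x + z) + 3*sin(z) + 5*cos(z)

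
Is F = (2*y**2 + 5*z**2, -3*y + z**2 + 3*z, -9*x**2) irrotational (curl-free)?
No, ∇×F = (-2*z - 3, 18*x + 10*z, -4*y)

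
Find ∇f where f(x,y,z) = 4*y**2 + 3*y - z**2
(0, 8*y + 3, -2*z)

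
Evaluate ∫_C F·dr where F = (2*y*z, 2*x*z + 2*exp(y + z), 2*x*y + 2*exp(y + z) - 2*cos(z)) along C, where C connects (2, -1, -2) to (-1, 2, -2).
2 - 2*exp(-3)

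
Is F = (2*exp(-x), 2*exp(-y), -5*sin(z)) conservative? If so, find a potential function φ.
Yes, F is conservative. φ = 5*cos(z) - 2*exp(-y) - 2*exp(-x)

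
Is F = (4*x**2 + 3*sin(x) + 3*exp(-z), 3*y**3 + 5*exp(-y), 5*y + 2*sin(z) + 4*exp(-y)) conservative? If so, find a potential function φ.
No, ∇×F = (5 - 4*exp(-y), -3*exp(-z), 0) ≠ 0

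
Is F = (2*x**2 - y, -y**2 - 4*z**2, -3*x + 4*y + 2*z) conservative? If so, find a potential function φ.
No, ∇×F = (8*z + 4, 3, 1) ≠ 0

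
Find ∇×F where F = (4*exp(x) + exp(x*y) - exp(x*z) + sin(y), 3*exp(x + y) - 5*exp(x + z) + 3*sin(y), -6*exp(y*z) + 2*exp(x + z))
(-6*z*exp(y*z) + 5*exp(x + z), -x*exp(x*z) - 2*exp(x + z), -x*exp(x*y) + 3*exp(x + y) - 5*exp(x + z) - cos(y))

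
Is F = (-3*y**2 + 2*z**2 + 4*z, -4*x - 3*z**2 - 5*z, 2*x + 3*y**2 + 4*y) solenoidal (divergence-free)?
Yes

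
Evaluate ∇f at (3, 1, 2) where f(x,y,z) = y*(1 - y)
(0, -1, 0)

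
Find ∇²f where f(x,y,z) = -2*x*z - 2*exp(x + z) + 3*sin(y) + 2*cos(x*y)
-2*x**2*cos(x*y) - 2*y**2*cos(x*y) - 4*exp(x + z) - 3*sin(y)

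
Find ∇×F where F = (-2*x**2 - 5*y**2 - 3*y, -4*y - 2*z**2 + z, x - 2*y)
(4*z - 3, -1, 10*y + 3)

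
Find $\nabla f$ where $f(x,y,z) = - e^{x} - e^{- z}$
(-exp(x), 0, exp(-z))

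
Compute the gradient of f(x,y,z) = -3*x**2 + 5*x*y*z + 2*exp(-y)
(-6*x + 5*y*z, 5*x*z - 2*exp(-y), 5*x*y)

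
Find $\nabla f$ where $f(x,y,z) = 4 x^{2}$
(8*x, 0, 0)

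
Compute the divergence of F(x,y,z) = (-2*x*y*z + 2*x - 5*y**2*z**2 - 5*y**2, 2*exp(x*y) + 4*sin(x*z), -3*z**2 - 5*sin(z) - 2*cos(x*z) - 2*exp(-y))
2*x*exp(x*y) + 2*x*sin(x*z) - 2*y*z - 6*z - 5*cos(z) + 2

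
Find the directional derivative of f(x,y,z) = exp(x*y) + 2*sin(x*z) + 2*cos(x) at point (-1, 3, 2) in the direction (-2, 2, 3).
-2*sqrt(17)*(7*exp(3)*cos(2) + 4 + 2*exp(3)*sin(1))*exp(-3)/17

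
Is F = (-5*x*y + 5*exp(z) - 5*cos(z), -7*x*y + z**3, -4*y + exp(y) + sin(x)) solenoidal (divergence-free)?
No, ∇·F = -7*x - 5*y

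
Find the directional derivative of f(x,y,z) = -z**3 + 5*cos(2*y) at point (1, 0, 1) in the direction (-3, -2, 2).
-6*sqrt(17)/17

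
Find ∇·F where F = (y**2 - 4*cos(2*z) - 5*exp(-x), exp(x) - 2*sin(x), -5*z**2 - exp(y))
-10*z + 5*exp(-x)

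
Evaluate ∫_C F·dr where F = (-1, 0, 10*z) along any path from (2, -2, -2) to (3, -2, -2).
-1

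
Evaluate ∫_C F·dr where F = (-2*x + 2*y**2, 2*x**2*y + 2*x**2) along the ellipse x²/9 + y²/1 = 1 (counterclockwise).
0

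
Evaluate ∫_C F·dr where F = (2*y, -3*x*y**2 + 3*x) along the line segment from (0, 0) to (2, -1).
-7/2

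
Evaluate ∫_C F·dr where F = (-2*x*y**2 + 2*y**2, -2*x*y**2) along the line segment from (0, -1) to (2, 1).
-4/3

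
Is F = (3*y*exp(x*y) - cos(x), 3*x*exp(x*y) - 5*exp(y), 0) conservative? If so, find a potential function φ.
Yes, F is conservative. φ = -5*exp(y) + 3*exp(x*y) - sin(x)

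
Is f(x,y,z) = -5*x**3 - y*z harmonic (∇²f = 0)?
No, ∇²f = -30*x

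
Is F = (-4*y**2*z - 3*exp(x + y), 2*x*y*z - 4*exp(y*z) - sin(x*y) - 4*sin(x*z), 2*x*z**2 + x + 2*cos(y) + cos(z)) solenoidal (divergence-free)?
No, ∇·F = 6*x*z - x*cos(x*y) - 4*z*exp(y*z) - 3*exp(x + y) - sin(z)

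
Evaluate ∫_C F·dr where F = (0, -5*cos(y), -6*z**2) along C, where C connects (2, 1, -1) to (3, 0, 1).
-4 + 5*sin(1)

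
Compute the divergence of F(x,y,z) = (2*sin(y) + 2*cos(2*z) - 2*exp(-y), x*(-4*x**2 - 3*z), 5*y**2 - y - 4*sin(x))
0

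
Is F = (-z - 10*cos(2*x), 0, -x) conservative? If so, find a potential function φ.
Yes, F is conservative. φ = -x*z - 5*sin(2*x)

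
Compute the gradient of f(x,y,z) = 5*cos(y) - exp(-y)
(0, -5*sin(y) + exp(-y), 0)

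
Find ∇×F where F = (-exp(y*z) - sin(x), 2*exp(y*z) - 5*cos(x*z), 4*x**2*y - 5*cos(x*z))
(4*x**2 - 5*x*sin(x*z) - 2*y*exp(y*z), -8*x*y - y*exp(y*z) - 5*z*sin(x*z), z*(exp(y*z) + 5*sin(x*z)))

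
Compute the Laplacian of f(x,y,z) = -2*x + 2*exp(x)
2*exp(x)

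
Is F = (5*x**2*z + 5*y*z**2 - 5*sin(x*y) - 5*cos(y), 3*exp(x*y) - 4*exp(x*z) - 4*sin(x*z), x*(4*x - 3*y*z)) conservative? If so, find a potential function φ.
No, ∇×F = (x*(-3*z + 4*exp(x*z) + 4*cos(x*z)), 5*x**2 - 8*x + 13*y*z, 5*x*cos(x*y) + 3*y*exp(x*y) - 5*z**2 - 4*z*exp(x*z) - 4*z*cos(x*z) - 5*sin(y)) ≠ 0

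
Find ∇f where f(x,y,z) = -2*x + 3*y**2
(-2, 6*y, 0)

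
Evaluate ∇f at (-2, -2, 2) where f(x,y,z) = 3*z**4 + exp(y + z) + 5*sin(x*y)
(-10*cos(4), 1 - 10*cos(4), 97)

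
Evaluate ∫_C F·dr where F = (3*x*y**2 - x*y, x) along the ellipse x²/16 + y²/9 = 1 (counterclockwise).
12*pi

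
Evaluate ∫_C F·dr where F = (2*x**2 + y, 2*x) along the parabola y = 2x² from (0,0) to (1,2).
4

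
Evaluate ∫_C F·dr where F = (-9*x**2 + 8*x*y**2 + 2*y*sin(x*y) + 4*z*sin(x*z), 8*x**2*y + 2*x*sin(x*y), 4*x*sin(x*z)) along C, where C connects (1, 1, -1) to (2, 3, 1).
-2*cos(6) - 4*cos(2) + 6*cos(1) + 119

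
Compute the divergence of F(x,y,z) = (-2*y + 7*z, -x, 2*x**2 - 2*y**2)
0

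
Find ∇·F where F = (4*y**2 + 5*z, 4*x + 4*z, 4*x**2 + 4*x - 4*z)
-4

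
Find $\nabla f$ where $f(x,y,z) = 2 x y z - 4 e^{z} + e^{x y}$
(y*(2*z + exp(x*y)), x*(2*z + exp(x*y)), 2*x*y - 4*exp(z))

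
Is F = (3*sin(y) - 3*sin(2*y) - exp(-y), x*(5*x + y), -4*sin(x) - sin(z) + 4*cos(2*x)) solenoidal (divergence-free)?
No, ∇·F = x - cos(z)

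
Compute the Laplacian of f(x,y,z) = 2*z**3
12*z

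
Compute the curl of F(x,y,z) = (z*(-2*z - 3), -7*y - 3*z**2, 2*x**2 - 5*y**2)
(-10*y + 6*z, -4*x - 4*z - 3, 0)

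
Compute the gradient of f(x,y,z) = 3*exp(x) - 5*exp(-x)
(3*exp(x) + 5*exp(-x), 0, 0)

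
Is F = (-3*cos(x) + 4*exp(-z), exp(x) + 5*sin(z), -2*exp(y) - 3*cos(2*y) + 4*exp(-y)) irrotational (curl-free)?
No, ∇×F = (-2*exp(y) + 6*sin(2*y) - 5*cos(z) - 4*exp(-y), -4*exp(-z), exp(x))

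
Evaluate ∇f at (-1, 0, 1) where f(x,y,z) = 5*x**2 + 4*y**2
(-10, 0, 0)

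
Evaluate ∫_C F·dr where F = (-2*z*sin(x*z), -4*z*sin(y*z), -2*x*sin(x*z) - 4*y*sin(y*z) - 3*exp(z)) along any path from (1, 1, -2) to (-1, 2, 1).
-3*E + 3*exp(-2) - 2*cos(2) + 2*cos(1)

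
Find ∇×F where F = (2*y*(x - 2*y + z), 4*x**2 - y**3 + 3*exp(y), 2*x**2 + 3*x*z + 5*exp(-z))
(0, -4*x + 2*y - 3*z, 6*x + 8*y - 2*z)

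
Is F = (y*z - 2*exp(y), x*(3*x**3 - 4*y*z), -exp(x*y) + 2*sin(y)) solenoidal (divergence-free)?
No, ∇·F = -4*x*z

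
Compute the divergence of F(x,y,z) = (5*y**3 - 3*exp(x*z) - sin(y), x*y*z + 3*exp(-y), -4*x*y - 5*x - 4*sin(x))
x*z - 3*z*exp(x*z) - 3*exp(-y)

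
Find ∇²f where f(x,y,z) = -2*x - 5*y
0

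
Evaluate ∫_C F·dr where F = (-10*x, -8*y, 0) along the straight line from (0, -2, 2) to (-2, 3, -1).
-40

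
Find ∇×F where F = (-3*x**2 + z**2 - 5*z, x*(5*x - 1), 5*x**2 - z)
(0, -10*x + 2*z - 5, 10*x - 1)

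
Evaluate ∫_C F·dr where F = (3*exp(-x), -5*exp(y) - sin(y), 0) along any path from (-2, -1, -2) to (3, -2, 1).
-5*exp(-2) - cos(1) + cos(2) - 3*exp(-3) + 5*exp(-1) + 3*exp(2)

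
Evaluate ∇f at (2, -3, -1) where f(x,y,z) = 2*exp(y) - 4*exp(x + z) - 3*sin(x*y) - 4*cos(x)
(-4*E + 4*sin(2) + 9*cos(6), -6*cos(6) + 2*exp(-3), -4*E)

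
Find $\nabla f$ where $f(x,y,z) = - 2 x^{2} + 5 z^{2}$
(-4*x, 0, 10*z)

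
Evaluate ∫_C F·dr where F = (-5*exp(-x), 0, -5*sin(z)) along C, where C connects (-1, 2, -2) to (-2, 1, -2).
5*E*(-1 + E)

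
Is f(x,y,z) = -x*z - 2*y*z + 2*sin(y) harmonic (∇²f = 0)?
No, ∇²f = -2*sin(y)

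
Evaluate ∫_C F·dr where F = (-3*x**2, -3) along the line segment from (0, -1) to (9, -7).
-711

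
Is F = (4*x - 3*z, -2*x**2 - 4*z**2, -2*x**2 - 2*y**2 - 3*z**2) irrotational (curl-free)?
No, ∇×F = (-4*y + 8*z, 4*x - 3, -4*x)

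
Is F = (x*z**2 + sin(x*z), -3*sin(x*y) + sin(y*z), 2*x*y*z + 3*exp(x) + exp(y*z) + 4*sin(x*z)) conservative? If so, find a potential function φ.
No, ∇×F = (2*x*z - y*cos(y*z) + z*exp(y*z), 2*x*z + x*cos(x*z) - 2*y*z - 4*z*cos(x*z) - 3*exp(x), -3*y*cos(x*y)) ≠ 0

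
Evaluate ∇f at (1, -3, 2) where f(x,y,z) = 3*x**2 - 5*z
(6, 0, -5)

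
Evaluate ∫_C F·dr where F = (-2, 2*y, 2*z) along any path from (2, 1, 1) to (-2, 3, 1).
16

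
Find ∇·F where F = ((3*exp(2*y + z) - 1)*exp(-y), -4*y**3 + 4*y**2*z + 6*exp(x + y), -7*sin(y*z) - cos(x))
-12*y**2 + 8*y*z - 7*y*cos(y*z) + 6*exp(x + y)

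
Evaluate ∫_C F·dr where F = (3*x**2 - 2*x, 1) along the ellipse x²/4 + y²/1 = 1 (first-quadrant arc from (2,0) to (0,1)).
-3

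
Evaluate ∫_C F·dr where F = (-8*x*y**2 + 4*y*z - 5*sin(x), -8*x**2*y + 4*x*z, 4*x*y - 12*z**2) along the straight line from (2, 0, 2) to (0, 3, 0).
37 - 5*cos(2)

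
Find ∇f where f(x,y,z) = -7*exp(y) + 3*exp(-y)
(0, -7*exp(y) - 3*exp(-y), 0)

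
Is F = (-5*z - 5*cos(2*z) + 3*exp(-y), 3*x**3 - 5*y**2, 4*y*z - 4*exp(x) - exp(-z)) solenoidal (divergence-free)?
No, ∇·F = -6*y + exp(-z)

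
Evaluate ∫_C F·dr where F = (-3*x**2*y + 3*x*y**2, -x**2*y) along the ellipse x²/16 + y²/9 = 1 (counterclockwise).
144*pi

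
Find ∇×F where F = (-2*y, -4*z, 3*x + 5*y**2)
(10*y + 4, -3, 2)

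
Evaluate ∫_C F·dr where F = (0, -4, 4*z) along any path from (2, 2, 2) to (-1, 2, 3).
10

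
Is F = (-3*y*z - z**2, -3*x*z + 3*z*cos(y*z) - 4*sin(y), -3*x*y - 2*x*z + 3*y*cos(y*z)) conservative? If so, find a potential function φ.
Yes, F is conservative. φ = -3*x*y*z - x*z**2 + 3*sin(y*z) + 4*cos(y)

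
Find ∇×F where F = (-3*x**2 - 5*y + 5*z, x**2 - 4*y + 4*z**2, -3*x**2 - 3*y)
(-8*z - 3, 6*x + 5, 2*x + 5)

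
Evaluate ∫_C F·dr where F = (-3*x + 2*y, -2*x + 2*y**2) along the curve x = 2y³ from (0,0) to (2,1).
-10/3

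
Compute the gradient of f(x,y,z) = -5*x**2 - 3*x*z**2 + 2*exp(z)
(-10*x - 3*z**2, 0, -6*x*z + 2*exp(z))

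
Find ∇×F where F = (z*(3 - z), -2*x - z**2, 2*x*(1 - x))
(2*z, 4*x - 2*z + 1, -2)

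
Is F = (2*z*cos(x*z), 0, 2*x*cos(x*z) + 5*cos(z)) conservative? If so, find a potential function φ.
Yes, F is conservative. φ = 5*sin(z) + 2*sin(x*z)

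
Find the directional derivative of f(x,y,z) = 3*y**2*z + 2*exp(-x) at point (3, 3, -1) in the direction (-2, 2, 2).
sqrt(3)*(2 + 9*exp(3))*exp(-3)/3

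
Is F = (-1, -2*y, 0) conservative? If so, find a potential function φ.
Yes, F is conservative. φ = -x - y**2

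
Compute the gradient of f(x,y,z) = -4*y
(0, -4, 0)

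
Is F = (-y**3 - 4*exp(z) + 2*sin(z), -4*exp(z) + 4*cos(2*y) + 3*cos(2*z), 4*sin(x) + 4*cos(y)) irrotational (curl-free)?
No, ∇×F = (4*exp(z) - 4*sin(y) + 6*sin(2*z), -4*exp(z) - 4*cos(x) + 2*cos(z), 3*y**2)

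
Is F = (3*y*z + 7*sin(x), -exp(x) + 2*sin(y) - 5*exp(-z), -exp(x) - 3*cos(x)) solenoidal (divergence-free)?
No, ∇·F = 7*cos(x) + 2*cos(y)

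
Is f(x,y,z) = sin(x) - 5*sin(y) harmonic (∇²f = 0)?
No, ∇²f = -sin(x) + 5*sin(y)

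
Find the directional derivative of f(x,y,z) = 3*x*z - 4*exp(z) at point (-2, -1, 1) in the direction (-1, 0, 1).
sqrt(2)*(-4*E - 9)/2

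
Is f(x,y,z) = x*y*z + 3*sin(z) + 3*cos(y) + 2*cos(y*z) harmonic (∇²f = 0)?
No, ∇²f = -2*y**2*cos(y*z) - 2*z**2*cos(y*z) - 3*sin(z) - 3*cos(y)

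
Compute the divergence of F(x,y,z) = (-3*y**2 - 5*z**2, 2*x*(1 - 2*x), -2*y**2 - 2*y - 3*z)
-3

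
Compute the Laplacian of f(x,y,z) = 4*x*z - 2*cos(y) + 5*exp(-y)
2*cos(y) + 5*exp(-y)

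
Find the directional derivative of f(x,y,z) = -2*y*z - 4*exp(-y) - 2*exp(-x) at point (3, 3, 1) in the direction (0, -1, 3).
2*sqrt(10)*(-4*exp(3) - 1)*exp(-3)/5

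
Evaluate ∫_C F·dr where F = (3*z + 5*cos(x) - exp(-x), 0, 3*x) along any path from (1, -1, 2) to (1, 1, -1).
-9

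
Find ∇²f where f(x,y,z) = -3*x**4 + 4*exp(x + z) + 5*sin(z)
-36*x**2 + 8*exp(x + z) - 5*sin(z)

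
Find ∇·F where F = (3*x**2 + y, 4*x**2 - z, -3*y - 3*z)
6*x - 3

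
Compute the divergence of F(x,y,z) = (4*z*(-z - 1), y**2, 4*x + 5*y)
2*y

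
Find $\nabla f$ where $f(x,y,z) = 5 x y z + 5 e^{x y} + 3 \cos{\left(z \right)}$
(5*y*(z + exp(x*y)), 5*x*(z + exp(x*y)), 5*x*y - 3*sin(z))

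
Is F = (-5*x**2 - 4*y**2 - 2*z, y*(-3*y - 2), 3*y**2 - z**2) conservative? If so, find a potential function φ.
No, ∇×F = (6*y, -2, 8*y) ≠ 0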